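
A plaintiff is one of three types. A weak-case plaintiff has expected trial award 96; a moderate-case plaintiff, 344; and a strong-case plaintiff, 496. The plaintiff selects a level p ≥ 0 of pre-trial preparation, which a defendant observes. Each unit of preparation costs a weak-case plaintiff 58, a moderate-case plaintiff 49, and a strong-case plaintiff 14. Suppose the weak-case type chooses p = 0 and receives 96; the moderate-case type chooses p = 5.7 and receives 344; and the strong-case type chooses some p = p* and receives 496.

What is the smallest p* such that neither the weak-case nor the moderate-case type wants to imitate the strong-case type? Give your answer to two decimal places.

Moderate-case type (on-path payoff 344 − 49×5.7 = 64.7) won't mimic when 64.7 ≥ 496 − 49·p*, i.e. p* ≥ 8.80.
Weak-case type (on-path payoff 96) won't mimic when 96 ≥ 496 − 58·p*, i.e. p* ≥ 6.90.
Both must hold, so p* = max(6.90, 8.80) = 8.80. The moderate-case type's constraint binds.

8.80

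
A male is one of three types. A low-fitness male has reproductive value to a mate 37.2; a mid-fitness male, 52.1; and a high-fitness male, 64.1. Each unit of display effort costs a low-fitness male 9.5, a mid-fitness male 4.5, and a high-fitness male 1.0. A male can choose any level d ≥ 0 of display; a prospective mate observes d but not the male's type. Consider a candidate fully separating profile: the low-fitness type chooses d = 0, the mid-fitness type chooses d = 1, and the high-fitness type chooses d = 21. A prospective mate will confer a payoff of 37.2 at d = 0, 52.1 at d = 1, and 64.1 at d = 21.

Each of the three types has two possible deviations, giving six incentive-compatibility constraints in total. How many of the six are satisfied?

Low-fitness (own payoff 37.2): to d=1 gives 52.1 − 9.5×1 = 42.6 → profitable ✗; to d=21 gives 64.1 − 9.5×21 = -135.4 → no gain ✓.
High-fitness (own payoff 64.1 − 1.0×21 = 43.1): to d=0 gives 37.2 → no gain ✓; to d=1 gives 52.1 − 1.0×1 = 51.1 → profitable ✗.
Mid-fitness (own payoff 52.1 − 4.5×1 = 47.6): to d=0 gives 37.2 → no gain ✓; to d=21 gives 64.1 − 4.5×21 = -30.4 → no gain ✓.
4 of the 6 constraints hold; not an equilibrium.

4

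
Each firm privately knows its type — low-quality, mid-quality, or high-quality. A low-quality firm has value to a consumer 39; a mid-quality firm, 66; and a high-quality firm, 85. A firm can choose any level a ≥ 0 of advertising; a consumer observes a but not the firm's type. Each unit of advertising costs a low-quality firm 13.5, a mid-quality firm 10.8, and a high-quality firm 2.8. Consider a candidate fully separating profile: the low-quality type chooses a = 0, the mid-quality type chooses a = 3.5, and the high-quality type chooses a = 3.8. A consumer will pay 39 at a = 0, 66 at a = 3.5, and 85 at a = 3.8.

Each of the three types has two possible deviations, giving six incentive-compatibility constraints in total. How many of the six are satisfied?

High-quality (own payoff 85 − 2.8×3.8 = 74.36): to a=0 gives 39 → no gain ✓; to a=3.5 gives 66 − 2.8×3.5 = 56.2 → no gain ✓.
Low-quality (own payoff 39): to a=3.5 gives 66 − 13.5×3.5 = 18.75 → no gain ✓; to a=3.8 gives 85 − 13.5×3.8 = 33.7 → no gain ✓.
Mid-quality (own payoff 66 − 10.8×3.5 = 28.2): to a=0 gives 39 → profitable ✗; to a=3.8 gives 85 − 10.8×3.8 = 43.96 → profitable ✗.
4 of the 6 constraints hold; not an equilibrium.

4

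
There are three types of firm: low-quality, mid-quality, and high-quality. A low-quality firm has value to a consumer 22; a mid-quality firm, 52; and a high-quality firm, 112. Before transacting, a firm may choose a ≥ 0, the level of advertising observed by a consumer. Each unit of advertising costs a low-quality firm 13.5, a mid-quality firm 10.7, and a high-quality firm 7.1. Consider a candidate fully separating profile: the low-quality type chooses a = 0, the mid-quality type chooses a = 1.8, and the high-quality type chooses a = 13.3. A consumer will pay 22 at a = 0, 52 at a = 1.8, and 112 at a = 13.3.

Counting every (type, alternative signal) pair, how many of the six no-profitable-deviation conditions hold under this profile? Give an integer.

3

High-quality (own payoff 112 − 7.1×13.3 = 17.57): to a=0 gives 22 → profitable ✗; to a=1.8 gives 52 − 7.1×1.8 = 39.22 → profitable ✗.
Low-quality (own payoff 22): to a=1.8 gives 52 − 13.5×1.8 = 27.7 → profitable ✗; to a=13.3 gives 112 − 13.5×13.3 = -67.55 → no gain ✓.
Mid-quality (own payoff 52 − 10.7×1.8 = 32.74): to a=0 gives 22 → no gain ✓; to a=13.3 gives 112 − 10.7×13.3 = -30.31 → no gain ✓.
3 of the 6 constraints hold; not an equilibrium.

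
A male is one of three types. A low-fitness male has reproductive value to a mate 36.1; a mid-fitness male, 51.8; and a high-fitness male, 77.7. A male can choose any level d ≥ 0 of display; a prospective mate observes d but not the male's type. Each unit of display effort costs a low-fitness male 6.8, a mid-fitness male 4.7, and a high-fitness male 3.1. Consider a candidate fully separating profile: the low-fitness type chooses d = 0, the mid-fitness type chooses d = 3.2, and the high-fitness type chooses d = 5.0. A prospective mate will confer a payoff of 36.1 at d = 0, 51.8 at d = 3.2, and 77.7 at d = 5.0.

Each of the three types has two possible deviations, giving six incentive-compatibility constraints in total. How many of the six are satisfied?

4

Mid-fitness (own payoff 51.8 − 4.7×3.2 = 36.76): to d=0 gives 36.1 → no gain ✓; to d=5.0 gives 77.7 − 4.7×5.0 = 54.2 → profitable ✗.
High-fitness (own payoff 77.7 − 3.1×5.0 = 62.2): to d=0 gives 36.1 → no gain ✓; to d=3.2 gives 51.8 − 3.1×3.2 = 41.88 → no gain ✓.
Low-fitness (own payoff 36.1): to d=3.2 gives 51.8 − 6.8×3.2 = 30.04 → no gain ✓; to d=5.0 gives 77.7 − 6.8×5.0 = 43.7 → profitable ✗.
4 of the 6 constraints hold; not an equilibrium.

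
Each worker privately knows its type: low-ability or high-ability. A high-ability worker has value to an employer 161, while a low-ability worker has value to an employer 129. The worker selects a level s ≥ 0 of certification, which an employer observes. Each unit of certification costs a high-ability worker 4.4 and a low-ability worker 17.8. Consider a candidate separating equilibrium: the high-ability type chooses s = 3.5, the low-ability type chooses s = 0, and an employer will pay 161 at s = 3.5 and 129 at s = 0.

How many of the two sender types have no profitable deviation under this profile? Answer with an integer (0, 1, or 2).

2

High-ability type: signal → 161 − 4.4 × 3.5 = 145.6; deviate to 0 → 129. IC holds (145.6 ≥ 129).
Low-ability type: stay at 0 → 129; mimic → 161 − 17.8 × 3.5 = 98.7. IC holds (129 ≥ 98.7).
2 of 2 constraints hold, so this is a separating equilibrium.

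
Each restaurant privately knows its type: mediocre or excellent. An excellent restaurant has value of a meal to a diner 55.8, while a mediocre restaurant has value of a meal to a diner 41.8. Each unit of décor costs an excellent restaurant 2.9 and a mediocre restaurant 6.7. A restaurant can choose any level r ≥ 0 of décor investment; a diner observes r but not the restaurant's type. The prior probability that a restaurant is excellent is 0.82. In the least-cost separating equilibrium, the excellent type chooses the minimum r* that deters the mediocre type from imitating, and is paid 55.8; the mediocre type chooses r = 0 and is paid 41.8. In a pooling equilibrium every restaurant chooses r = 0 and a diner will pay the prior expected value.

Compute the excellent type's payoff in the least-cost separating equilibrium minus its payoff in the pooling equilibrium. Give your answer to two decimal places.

Least-cost separating signal: r* solves 41.8 = 55.8 − 6.7·r*, so r* = (55.8 − 41.8)/6.7 ≈ 2.0896.
Excellent type's separating payoff: 55.8 − 2.9 × r* = 55.8 − 2.9 × (55.8 − 41.8)/6.7 = 55.8 − 40.6/6.7 ≈ 49.7403.
Pooling payoff: 0.82 × 55.8 + 0.18 × 41.8 = 53.28.
Difference: 49.7403 − 53.28 = -3.5397, i.e. -3.54 to two decimal places.
The excellent type would prefer the pooling outcome.

-3.54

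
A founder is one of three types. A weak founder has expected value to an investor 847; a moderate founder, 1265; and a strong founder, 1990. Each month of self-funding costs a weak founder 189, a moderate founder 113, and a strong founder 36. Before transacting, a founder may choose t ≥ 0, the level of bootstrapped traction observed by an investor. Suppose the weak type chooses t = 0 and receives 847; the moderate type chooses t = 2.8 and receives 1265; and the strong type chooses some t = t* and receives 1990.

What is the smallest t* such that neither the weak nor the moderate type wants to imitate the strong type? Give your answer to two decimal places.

Weak type (on-path payoff 847) won't mimic when 847 ≥ 1990 − 189·t*, i.e. t* ≥ 6.05.
Moderate type (on-path payoff 1265 − 113×2.8 = 948.6) won't mimic when 948.6 ≥ 1990 − 113·t*, i.e. t* ≥ 9.22.
Both must hold, so t* = max(6.05, 9.22) = 9.22. The moderate type's constraint binds.

9.22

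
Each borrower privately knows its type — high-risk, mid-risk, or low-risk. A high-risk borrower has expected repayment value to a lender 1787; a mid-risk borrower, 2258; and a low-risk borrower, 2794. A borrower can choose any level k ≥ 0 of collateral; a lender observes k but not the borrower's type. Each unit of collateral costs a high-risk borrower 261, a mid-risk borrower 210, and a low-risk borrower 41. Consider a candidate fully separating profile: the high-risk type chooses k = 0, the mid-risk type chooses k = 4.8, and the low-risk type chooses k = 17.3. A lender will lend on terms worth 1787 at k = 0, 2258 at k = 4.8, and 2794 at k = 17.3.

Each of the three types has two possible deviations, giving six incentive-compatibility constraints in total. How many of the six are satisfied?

Mid-risk (own payoff 2258 − 210×4.8 = 1250): to k=0 gives 1787 → profitable ✗; to k=17.3 gives 2794 − 210×17.3 = -839 → no gain ✓.
High-risk (own payoff 1787): to k=4.8 gives 2258 − 261×4.8 = 1005.2 → no gain ✓; to k=17.3 gives 2794 − 261×17.3 = -1721.3 → no gain ✓.
Low-risk (own payoff 2794 − 41×17.3 = 2084.7): to k=0 gives 1787 → no gain ✓; to k=4.8 gives 2258 − 41×4.8 = 2061.2 → no gain ✓.
5 of the 6 constraints hold; not an equilibrium.

5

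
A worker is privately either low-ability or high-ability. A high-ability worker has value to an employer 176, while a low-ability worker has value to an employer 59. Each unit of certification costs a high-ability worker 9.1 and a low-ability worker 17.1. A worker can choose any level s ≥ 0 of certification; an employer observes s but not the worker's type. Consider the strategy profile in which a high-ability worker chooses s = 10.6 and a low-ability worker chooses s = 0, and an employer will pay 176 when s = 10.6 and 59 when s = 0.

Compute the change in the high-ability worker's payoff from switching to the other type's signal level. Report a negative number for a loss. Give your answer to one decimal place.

-20.5

Playing s = 10.6 the high-ability worker receives 176 − 9.1 × 10.6 = 79.54.
Deviating to s = 0 yields 59 instead.
Gain from deviating: 59 − 79.54 = -20.54, i.e. -20.5 to one decimal place.
The gain is negative, so the high-ability type's incentive-compatibility constraint is satisfied.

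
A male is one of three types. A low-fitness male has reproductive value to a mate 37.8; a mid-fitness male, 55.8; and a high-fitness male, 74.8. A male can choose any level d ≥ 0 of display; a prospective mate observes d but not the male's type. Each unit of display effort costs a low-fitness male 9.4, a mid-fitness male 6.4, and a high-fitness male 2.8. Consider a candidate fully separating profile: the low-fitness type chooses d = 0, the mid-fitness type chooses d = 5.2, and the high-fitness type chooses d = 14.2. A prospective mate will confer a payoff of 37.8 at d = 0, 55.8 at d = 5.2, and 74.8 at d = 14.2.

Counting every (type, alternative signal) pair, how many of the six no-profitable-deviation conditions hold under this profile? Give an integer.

3

Mid-fitness (own payoff 55.8 − 6.4×5.2 = 22.52): to d=0 gives 37.8 → profitable ✗; to d=14.2 gives 74.8 − 6.4×14.2 = -16.08 → no gain ✓.
High-fitness (own payoff 74.8 − 2.8×14.2 = 35.04): to d=0 gives 37.8 → profitable ✗; to d=5.2 gives 55.8 − 2.8×5.2 = 41.24 → profitable ✗.
Low-fitness (own payoff 37.8): to d=5.2 gives 55.8 − 9.4×5.2 = 6.92 → no gain ✓; to d=14.2 gives 74.8 − 9.4×14.2 = -58.68 → no gain ✓.
3 of the 6 constraints hold; not an equilibrium.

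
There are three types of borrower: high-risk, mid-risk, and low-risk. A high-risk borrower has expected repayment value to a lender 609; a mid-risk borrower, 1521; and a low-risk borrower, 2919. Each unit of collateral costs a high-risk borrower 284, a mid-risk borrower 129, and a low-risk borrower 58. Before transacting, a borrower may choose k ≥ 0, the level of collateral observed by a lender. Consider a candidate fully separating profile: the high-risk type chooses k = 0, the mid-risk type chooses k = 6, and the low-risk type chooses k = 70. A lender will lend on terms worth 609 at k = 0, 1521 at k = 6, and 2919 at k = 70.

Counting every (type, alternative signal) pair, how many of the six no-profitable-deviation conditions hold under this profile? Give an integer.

Mid-risk (own payoff 1521 − 129×6 = 747): to k=0 gives 609 → no gain ✓; to k=70 gives 2919 − 129×70 = -6111 → no gain ✓.
High-risk (own payoff 609): to k=6 gives 1521 − 284×6 = -183 → no gain ✓; to k=70 gives 2919 − 284×70 = -16961 → no gain ✓.
Low-risk (own payoff 2919 − 58×70 = -1141): to k=0 gives 609 → profitable ✗; to k=6 gives 1521 − 58×6 = 1173 → profitable ✗.
4 of the 6 constraints hold; not an equilibrium.

4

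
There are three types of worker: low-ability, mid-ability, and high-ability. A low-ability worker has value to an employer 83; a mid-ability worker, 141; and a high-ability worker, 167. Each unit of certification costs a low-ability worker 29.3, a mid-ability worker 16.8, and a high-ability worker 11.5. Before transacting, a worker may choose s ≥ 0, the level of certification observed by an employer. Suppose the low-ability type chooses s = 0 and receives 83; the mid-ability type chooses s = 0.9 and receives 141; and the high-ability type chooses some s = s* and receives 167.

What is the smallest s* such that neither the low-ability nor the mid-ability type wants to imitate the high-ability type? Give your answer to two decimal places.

Mid-ability type (on-path payoff 141 − 16.8×0.9 = 125.88) won't mimic when 125.88 ≥ 167 − 16.8·s*, i.e. s* ≥ 2.45.
Low-ability type (on-path payoff 83) won't mimic when 83 ≥ 167 − 29.3·s*, i.e. s* ≥ 2.87.
Both must hold, so s* = max(2.87, 2.45) = 2.87. The low-ability type's constraint binds.

2.87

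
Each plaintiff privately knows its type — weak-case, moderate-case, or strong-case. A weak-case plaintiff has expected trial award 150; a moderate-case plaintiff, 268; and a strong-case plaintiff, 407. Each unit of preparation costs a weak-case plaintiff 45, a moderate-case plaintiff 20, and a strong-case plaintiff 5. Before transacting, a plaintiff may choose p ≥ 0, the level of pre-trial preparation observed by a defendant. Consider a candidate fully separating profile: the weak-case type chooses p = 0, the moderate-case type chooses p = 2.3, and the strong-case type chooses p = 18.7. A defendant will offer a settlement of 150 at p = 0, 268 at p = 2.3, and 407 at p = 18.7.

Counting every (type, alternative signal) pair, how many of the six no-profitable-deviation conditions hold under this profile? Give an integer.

Strong-case (own payoff 407 − 5×18.7 = 313.5): to p=0 gives 150 → no gain ✓; to p=2.3 gives 268 − 5×2.3 = 256.5 → no gain ✓.
Weak-case (own payoff 150): to p=2.3 gives 268 − 45×2.3 = 164.5 → profitable ✗; to p=18.7 gives 407 − 45×18.7 = -434.5 → no gain ✓.
Moderate-case (own payoff 268 − 20×2.3 = 222): to p=0 gives 150 → no gain ✓; to p=18.7 gives 407 − 20×18.7 = 33 → no gain ✓.
5 of the 6 constraints hold; not an equilibrium.

5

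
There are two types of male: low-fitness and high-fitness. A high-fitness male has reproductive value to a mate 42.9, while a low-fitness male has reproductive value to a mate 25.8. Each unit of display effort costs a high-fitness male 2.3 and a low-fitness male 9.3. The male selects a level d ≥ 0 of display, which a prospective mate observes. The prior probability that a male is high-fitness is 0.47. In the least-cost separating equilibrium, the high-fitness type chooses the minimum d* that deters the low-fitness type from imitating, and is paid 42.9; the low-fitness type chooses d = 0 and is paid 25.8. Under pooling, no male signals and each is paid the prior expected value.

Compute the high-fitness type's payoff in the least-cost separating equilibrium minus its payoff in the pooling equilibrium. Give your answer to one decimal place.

Least-cost separating signal: d* solves 25.8 = 42.9 − 9.3·d*, so d* = (42.9 − 25.8)/9.3 ≈ 1.8387.
High-fitness type's separating payoff: 42.9 − 2.3 × d* = 42.9 − 2.3 × (42.9 − 25.8)/9.3 = 42.9 − 39.33/9.3 ≈ 38.671.
Pooling payoff: 0.47 × 42.9 + 0.53 × 25.8 = 33.837.
Difference: 38.671 − 33.837 = 4.834, i.e. 4.8 to one decimal place.
The high-fitness type prefers to separate.

4.8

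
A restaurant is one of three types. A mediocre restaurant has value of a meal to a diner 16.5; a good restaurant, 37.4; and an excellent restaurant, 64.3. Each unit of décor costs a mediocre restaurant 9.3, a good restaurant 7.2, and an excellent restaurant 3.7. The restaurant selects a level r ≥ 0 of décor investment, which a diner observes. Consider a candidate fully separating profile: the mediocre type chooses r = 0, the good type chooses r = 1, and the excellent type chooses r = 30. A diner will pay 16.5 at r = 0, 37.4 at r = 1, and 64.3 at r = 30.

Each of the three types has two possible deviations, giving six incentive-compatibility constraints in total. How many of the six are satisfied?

Mediocre (own payoff 16.5): to r=1 gives 37.4 − 9.3×1 = 28.1 → profitable ✗; to r=30 gives 64.3 − 9.3×30 = -214.7 → no gain ✓.
Excellent (own payoff 64.3 − 3.7×30 = -46.7): to r=0 gives 16.5 → profitable ✗; to r=1 gives 37.4 − 3.7×1 = 33.7 → profitable ✗.
Good (own payoff 37.4 − 7.2×1 = 30.2): to r=0 gives 16.5 → no gain ✓; to r=30 gives 64.3 − 7.2×30 = -151.7 → no gain ✓.
3 of the 6 constraints hold; not an equilibrium.

3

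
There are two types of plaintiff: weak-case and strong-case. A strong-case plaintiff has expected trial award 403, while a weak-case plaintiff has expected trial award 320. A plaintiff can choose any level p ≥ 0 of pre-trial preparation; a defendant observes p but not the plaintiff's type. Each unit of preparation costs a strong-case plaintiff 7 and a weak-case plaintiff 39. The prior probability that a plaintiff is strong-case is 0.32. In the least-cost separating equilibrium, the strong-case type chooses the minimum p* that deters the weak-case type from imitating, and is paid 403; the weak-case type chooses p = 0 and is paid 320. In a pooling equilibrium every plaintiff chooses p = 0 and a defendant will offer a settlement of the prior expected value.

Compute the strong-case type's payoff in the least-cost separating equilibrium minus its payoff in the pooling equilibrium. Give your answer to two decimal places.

41.54

Least-cost separating signal: p* solves 320 = 403 − 39·p*, so p* = (403 − 320)/39 ≈ 2.1282.
Strong-case type's separating payoff: 403 − 7 × p* = 403 − 7 × (403 − 320)/39 = 403 − 581/39 ≈ 388.1026.
Pooling payoff: 0.32 × 403 + 0.68 × 320 = 346.56.
Difference: 388.1026 − 346.56 = 41.5426, i.e. 41.54 to two decimal places.
The strong-case type prefers to separate.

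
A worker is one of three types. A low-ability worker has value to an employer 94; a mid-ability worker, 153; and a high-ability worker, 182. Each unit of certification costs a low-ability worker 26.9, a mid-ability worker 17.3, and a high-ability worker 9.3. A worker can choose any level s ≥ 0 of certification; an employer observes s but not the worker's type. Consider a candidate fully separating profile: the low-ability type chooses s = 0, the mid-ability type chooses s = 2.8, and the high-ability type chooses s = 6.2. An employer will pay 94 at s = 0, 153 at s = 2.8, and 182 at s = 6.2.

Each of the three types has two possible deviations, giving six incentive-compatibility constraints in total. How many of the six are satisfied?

High-ability (own payoff 182 − 9.3×6.2 = 124.34): to s=0 gives 94 → no gain ✓; to s=2.8 gives 153 − 9.3×2.8 = 126.96 → profitable ✗.
Mid-ability (own payoff 153 − 17.3×2.8 = 104.56): to s=0 gives 94 → no gain ✓; to s=6.2 gives 182 − 17.3×6.2 = 74.74 → no gain ✓.
Low-ability (own payoff 94): to s=2.8 gives 153 − 26.9×2.8 = 77.68 → no gain ✓; to s=6.2 gives 182 − 26.9×6.2 = 15.22 → no gain ✓.
5 of the 6 constraints hold; not an equilibrium.

5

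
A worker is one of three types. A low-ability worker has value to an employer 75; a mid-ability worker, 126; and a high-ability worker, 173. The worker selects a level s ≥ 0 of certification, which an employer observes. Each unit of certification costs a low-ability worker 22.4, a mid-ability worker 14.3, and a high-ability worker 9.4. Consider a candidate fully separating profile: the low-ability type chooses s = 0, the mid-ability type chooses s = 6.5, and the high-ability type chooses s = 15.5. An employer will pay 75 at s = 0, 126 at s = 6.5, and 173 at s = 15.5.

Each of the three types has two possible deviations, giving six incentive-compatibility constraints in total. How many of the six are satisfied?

High-ability (own payoff 173 − 9.4×15.5 = 27.3): to s=0 gives 75 → profitable ✗; to s=6.5 gives 126 − 9.4×6.5 = 64.9 → profitable ✗.
Low-ability (own payoff 75): to s=6.5 gives 126 − 22.4×6.5 = -19.6 → no gain ✓; to s=15.5 gives 173 − 22.4×15.5 = -174.2 → no gain ✓.
Mid-ability (own payoff 126 − 14.3×6.5 = 33.05): to s=0 gives 75 → profitable ✗; to s=15.5 gives 173 − 14.3×15.5 = -48.65 → no gain ✓.
3 of the 6 constraints hold; not an equilibrium.

3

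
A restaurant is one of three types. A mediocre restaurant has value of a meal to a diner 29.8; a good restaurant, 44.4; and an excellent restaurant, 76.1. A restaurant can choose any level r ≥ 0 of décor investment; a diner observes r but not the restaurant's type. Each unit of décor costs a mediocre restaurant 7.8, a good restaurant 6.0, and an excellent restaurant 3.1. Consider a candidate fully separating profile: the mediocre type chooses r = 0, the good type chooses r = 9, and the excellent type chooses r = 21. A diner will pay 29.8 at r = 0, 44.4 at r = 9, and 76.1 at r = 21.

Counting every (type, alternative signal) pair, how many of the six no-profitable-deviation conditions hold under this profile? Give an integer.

Mediocre (own payoff 29.8): to r=9 gives 44.4 − 7.8×9 = -25.8 → no gain ✓; to r=21 gives 76.1 − 7.8×21 = -87.7 → no gain ✓.
Good (own payoff 44.4 − 6.0×9 = -9.6): to r=0 gives 29.8 → profitable ✗; to r=21 gives 76.1 − 6.0×21 = -49.9 → no gain ✓.
Excellent (own payoff 76.1 − 3.1×21 = 11): to r=0 gives 29.8 → profitable ✗; to r=9 gives 44.4 − 3.1×9 = 16.5 → profitable ✗.
3 of the 6 constraints hold; not an equilibrium.

3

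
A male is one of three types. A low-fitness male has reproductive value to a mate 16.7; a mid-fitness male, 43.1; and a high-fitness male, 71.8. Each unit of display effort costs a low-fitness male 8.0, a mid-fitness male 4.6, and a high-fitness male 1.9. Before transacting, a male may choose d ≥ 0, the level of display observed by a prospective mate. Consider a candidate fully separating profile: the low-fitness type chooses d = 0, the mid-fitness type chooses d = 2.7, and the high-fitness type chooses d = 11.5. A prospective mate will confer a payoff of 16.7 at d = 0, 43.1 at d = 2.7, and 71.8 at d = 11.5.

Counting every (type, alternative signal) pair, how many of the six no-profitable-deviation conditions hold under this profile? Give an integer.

High-fitness (own payoff 71.8 − 1.9×11.5 = 49.95): to d=0 gives 16.7 → no gain ✓; to d=2.7 gives 43.1 − 1.9×2.7 = 37.97 → no gain ✓.
Low-fitness (own payoff 16.7): to d=2.7 gives 43.1 − 8.0×2.7 = 21.5 → profitable ✗; to d=11.5 gives 71.8 − 8.0×11.5 = -20.2 → no gain ✓.
Mid-fitness (own payoff 43.1 − 4.6×2.7 = 30.68): to d=0 gives 16.7 → no gain ✓; to d=11.5 gives 71.8 − 4.6×11.5 = 18.9 → no gain ✓.
5 of the 6 constraints hold; not an equilibrium.

5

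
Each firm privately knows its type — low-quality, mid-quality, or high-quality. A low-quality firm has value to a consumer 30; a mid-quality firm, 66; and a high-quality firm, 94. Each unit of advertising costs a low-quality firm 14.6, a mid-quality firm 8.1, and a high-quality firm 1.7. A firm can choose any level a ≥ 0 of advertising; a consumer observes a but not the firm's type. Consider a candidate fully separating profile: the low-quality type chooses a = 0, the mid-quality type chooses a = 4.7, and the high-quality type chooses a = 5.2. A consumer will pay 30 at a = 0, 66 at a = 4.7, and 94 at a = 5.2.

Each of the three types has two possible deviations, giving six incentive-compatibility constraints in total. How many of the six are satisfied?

Low-quality (own payoff 30): to a=4.7 gives 66 − 14.6×4.7 = -2.62 → no gain ✓; to a=5.2 gives 94 − 14.6×5.2 = 18.08 → no gain ✓.
High-quality (own payoff 94 − 1.7×5.2 = 85.16): to a=0 gives 30 → no gain ✓; to a=4.7 gives 66 − 1.7×4.7 = 58.01 → no gain ✓.
Mid-quality (own payoff 66 − 8.1×4.7 = 27.93): to a=0 gives 30 → profitable ✗; to a=5.2 gives 94 − 8.1×5.2 = 51.88 → profitable ✗.
4 of the 6 constraints hold; not an equilibrium.

4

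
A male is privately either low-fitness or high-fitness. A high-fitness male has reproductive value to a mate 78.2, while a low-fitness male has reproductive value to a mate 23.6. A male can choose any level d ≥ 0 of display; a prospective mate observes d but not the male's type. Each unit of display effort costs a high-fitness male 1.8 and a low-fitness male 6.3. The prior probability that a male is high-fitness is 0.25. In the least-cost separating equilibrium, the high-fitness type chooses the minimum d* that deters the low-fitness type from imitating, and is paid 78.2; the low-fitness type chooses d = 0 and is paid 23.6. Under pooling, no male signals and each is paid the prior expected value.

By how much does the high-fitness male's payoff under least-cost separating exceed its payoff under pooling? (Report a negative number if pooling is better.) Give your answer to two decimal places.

25.35

Least-cost separating signal: d* solves 23.6 = 78.2 − 6.3·d*, so d* = (78.2 − 23.6)/6.3 ≈ 8.6667.
High-fitness type's separating payoff: 78.2 − 1.8 × d* = 78.2 − 1.8 × (78.2 − 23.6)/6.3 = 78.2 − 98.28/6.3 = 62.6.
Pooling payoff: 0.25 × 78.2 + 0.75 × 23.6 = 37.25.
Difference: 62.6 − 37.25 = 25.35.
The high-fitness type prefers to separate.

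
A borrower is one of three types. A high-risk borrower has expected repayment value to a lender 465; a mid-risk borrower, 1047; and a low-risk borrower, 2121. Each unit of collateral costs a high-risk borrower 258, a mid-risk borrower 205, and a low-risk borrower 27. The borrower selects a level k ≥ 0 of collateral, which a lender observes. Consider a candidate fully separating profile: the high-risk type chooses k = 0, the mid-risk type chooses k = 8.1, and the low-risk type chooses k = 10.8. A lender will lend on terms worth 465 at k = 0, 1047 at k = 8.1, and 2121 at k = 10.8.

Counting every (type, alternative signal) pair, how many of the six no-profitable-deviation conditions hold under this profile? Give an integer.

4

High-risk (own payoff 465): to k=8.1 gives 1047 − 258×8.1 = -1042.8 → no gain ✓; to k=10.8 gives 2121 − 258×10.8 = -665.4 → no gain ✓.
Mid-risk (own payoff 1047 − 205×8.1 = -613.5): to k=0 gives 465 → profitable ✗; to k=10.8 gives 2121 − 205×10.8 = -93 → profitable ✗.
Low-risk (own payoff 2121 − 27×10.8 = 1829.4): to k=0 gives 465 → no gain ✓; to k=8.1 gives 1047 − 27×8.1 = 828.3 → no gain ✓.
4 of the 6 constraints hold; not an equilibrium.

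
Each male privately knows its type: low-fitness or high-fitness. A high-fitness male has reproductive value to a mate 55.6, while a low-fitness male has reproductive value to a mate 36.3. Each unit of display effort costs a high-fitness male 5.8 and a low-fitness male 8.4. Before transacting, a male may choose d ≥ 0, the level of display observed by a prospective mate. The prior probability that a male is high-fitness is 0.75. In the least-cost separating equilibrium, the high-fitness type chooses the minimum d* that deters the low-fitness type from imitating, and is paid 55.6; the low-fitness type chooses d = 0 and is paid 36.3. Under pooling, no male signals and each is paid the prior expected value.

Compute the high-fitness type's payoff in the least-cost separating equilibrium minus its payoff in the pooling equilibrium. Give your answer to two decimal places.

-8.50

Least-cost separating signal: d* solves 36.3 = 55.6 − 8.4·d*, so d* = (55.6 − 36.3)/8.4 ≈ 2.2976.
High-fitness type's separating payoff: 55.6 − 5.8 × d* = 55.6 − 5.8 × (55.6 − 36.3)/8.4 = 55.6 − 111.94/8.4 ≈ 42.2738.
Pooling payoff: 0.75 × 55.6 + 0.25 × 36.3 = 50.775.
Difference: 42.2738 − 50.775 = -8.5012, i.e. -8.50 to two decimal places.
The high-fitness type would prefer the pooling outcome.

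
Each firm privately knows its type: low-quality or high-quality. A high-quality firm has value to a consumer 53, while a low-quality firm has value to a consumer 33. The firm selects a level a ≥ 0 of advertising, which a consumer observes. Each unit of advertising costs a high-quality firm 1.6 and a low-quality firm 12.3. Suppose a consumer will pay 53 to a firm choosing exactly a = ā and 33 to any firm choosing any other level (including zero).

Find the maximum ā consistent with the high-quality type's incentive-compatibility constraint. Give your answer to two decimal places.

Choosing ā yields the high-quality type 53 − 1.6·ā; choosing zero yields 33.
The high-quality type is indifferent at 53 − 1.6·ā = 33, i.e. ā = (53 − 33) / 1.6 = 12.50.
For any ā above 12.50 the high-quality type would rather pool at zero, so separation collapses.

12.50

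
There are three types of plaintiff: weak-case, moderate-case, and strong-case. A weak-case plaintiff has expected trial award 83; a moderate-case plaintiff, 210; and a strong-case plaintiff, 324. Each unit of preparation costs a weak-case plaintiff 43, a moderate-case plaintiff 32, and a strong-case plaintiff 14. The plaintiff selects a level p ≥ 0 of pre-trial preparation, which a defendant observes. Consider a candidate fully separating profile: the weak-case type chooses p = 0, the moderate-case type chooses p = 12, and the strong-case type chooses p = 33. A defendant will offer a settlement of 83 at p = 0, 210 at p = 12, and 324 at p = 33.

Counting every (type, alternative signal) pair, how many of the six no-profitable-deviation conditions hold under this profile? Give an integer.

3

Strong-case (own payoff 324 − 14×33 = -138): to p=0 gives 83 → profitable ✗; to p=12 gives 210 − 14×12 = 42 → profitable ✗.
Moderate-case (own payoff 210 − 32×12 = -174): to p=0 gives 83 → profitable ✗; to p=33 gives 324 − 32×33 = -732 → no gain ✓.
Weak-case (own payoff 83): to p=12 gives 210 − 43×12 = -306 → no gain ✓; to p=33 gives 324 − 43×33 = -1095 → no gain ✓.
3 of the 6 constraints hold; not an equilibrium.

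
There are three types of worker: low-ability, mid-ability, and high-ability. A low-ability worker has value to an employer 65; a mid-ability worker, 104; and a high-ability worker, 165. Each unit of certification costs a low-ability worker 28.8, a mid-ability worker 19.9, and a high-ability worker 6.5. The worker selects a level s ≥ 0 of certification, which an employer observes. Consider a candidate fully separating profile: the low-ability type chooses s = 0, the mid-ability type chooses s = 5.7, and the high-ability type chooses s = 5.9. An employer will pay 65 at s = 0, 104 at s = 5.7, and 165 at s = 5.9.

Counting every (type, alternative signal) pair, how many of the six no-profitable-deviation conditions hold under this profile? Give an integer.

Low-ability (own payoff 65): to s=5.7 gives 104 − 28.8×5.7 = -60.16 → no gain ✓; to s=5.9 gives 165 − 28.8×5.9 = -4.92 → no gain ✓.
Mid-ability (own payoff 104 − 19.9×5.7 = -9.43): to s=0 gives 65 → profitable ✗; to s=5.9 gives 165 − 19.9×5.9 = 47.59 → profitable ✗.
High-ability (own payoff 165 − 6.5×5.9 = 126.65): to s=0 gives 65 → no gain ✓; to s=5.7 gives 104 − 6.5×5.7 = 66.95 → no gain ✓.
4 of the 6 constraints hold; not an equilibrium.

4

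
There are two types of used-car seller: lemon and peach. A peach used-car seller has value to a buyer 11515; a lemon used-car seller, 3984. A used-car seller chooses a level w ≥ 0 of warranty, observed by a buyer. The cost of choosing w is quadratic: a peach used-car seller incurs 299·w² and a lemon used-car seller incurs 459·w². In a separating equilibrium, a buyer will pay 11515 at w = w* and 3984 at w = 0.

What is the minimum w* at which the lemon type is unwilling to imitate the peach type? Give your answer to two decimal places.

The lemon type at w = 0 receives 3984; imitating at w* yields 11515 − 459·w*².
Indifference: 3984 = 11515 − 459·w*², so w*² = (11515 − 3984) / 459 ≈ 16.4074.
w* = √16.4074 ≈ 4.05.

4.05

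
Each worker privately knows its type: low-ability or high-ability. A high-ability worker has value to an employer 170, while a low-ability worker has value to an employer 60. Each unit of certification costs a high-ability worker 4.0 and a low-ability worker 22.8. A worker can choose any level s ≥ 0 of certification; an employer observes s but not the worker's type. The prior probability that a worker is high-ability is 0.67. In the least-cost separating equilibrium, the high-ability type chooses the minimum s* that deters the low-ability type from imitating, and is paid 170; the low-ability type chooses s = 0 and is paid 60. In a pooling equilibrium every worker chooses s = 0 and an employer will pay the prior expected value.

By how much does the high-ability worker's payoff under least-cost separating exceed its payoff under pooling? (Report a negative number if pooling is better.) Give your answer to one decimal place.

Least-cost separating signal: s* solves 60 = 170 − 22.8·s*, so s* = (170 − 60)/22.8 ≈ 4.8246.
High-ability type's separating payoff: 170 − 4.0 × s* = 170 − 4.0 × (170 − 60)/22.8 = 170 − 440/22.8 ≈ 150.702.
Pooling payoff: 0.67 × 170 + 0.33 × 60 = 133.7.
Difference: 150.702 − 133.7 = 17.002, i.e. 17.0 to one decimal place.
The high-ability type prefers to separate.

17.0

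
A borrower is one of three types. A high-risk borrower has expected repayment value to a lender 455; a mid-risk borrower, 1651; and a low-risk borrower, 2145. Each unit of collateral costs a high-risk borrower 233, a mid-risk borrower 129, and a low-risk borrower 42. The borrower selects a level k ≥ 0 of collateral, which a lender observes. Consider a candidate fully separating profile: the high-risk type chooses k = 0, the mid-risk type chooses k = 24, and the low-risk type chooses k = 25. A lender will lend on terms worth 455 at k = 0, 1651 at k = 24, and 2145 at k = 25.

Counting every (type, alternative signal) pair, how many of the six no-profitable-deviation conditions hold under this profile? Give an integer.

Mid-risk (own payoff 1651 − 129×24 = -1445): to k=0 gives 455 → profitable ✗; to k=25 gives 2145 − 129×25 = -1080 → profitable ✗.
High-risk (own payoff 455): to k=24 gives 1651 − 233×24 = -3941 → no gain ✓; to k=25 gives 2145 − 233×25 = -3680 → no gain ✓.
Low-risk (own payoff 2145 − 42×25 = 1095): to k=0 gives 455 → no gain ✓; to k=24 gives 1651 − 42×24 = 643 → no gain ✓.
4 of the 6 constraints hold; not an equilibrium.

4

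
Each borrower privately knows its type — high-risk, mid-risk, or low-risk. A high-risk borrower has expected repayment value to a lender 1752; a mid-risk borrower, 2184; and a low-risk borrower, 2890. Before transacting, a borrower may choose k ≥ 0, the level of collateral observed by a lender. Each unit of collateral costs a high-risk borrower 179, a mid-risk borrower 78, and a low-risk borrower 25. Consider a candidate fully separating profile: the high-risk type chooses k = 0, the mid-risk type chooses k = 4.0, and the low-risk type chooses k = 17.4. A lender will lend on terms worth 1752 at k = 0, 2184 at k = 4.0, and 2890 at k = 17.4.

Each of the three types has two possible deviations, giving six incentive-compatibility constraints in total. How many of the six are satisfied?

6

High-risk (own payoff 1752): to k=4.0 gives 2184 − 179×4.0 = 1468 → no gain ✓; to k=17.4 gives 2890 − 179×17.4 = -224.6 → no gain ✓.
Low-risk (own payoff 2890 − 25×17.4 = 2455): to k=0 gives 1752 → no gain ✓; to k=4.0 gives 2184 − 25×4.0 = 2084 → no gain ✓.
Mid-risk (own payoff 2184 − 78×4.0 = 1872): to k=0 gives 1752 → no gain ✓; to k=17.4 gives 2890 − 78×17.4 = 1532.8 → no gain ✓.
6 of the 6 constraints hold; this profile is a separating equilibrium.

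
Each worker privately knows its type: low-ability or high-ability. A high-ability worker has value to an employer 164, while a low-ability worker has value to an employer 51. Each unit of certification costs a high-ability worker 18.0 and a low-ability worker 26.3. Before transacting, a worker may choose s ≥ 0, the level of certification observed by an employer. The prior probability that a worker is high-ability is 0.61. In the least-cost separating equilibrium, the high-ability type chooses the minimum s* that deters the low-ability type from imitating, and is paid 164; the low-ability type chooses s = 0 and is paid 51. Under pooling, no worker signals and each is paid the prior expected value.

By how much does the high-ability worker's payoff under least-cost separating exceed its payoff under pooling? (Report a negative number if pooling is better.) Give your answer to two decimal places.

-33.27

Least-cost separating signal: s* solves 51 = 164 − 26.3·s*, so s* = (164 − 51)/26.3 ≈ 4.2966.
High-ability type's separating payoff: 164 − 18.0 × s* = 164 − 18.0 × (164 − 51)/26.3 = 164 − 2034/26.3 ≈ 86.6616.
Pooling payoff: 0.61 × 164 + 0.39 × 51 = 119.93.
Difference: 86.6616 − 119.93 = -33.2684, i.e. -33.27 to two decimal places.
The high-ability type would prefer the pooling outcome.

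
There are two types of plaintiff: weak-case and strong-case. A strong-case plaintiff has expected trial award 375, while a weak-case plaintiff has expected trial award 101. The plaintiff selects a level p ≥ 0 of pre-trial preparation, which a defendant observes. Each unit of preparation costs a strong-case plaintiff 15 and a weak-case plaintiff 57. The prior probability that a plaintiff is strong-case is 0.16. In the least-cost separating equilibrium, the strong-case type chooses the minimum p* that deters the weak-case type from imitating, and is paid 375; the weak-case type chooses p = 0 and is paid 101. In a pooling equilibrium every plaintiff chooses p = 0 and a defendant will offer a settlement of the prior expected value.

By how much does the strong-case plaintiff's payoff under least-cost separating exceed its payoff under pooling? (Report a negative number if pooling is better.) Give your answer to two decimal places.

Least-cost separating signal: p* solves 101 = 375 − 57·p*, so p* = (375 − 101)/57 ≈ 4.8070.
Strong-case type's separating payoff: 375 − 15 × p* = 375 − 15 × (375 − 101)/57 = 375 − 4110/57 ≈ 302.8947.
Pooling payoff: 0.16 × 375 + 0.84 × 101 = 144.84.
Difference: 302.8947 − 144.84 = 158.0547, i.e. 158.05 to two decimal places.
The strong-case type prefers to separate.

158.05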